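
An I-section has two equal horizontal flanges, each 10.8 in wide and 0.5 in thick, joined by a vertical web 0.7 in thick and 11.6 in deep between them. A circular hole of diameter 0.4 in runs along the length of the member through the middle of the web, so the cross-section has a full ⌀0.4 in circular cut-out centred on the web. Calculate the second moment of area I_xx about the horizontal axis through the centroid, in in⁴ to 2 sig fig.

Treat the section as a set of non-overlapping primitives; coordinates are from the bounding-box lower-left.
Bottom flange: 10.8 × 0.5, A = 5.4 in², y = 0.25 in, Ī = 0.1125 in⁴.
Web: 0.7 × 11.6, A = 8.12 in², y = 6.3 in, Ī = 91.05 in⁴.
Top flange: 10.8 × 0.5, A = 5.4 in², y = 12.35 in, Ī = 0.1125 in⁴.
Hole (subtracted): ⌀0.4, A = 0.1257 in², y = 6.3 in, Ī = 0.001257 in⁴.
By symmetry the centroid is at mid-height, ȳ = 6.3 in.
Transfer each piece to the horizontal axis through the centroid using Ī + A·d² with d = y − 6.3:
  bottom flange: d = -6.05 in → contributes +197.8 in⁴
  web: d = 0 in → contributes +91.05 in⁴
  top flange: d = 6.05 in → contributes +197.8 in⁴
  hole: d = 0 in → contributes −0.001257 in⁴
Total I = 486.6 in⁴.

I_xx ≈ 490 in⁴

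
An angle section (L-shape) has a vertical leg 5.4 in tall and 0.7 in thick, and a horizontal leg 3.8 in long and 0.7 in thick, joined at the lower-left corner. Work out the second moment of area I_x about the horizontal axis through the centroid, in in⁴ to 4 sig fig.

I_x ≈ 16.89 in⁴

Decompose the section into non-overlapping parts with the origin at the bottom-left of its bounding rectangle.
Vertical leg: 0.7 × 5.4, A = 3.78 in², y = 2.7 in, Ī = 9.1854 in⁴.
Horizontal leg (remainder): 3.1 × 0.7, A = 2.17 in², y = 0.35 in, Ī = 0.0886083 in⁴.
Centroid: ȳ = ΣA·y / ΣA = 1.84294 in.
Transfer each piece to the horizontal axis through the centroid using Ī + A·d² with d = y − 1.84294:
  vertical leg: d = 0.857059 in → contributes +11.962 in⁴
  horizontal leg (remainder): d = -1.49294 in → contributes +4.92526 in⁴
Total I = 16.8873 in⁴.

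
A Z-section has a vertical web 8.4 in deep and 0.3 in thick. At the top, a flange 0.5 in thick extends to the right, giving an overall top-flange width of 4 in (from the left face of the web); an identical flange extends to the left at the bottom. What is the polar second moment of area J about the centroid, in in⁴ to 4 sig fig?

Decompose the section into non-overlapping parts with the origin at the bottom-left of its bounding rectangle.
Web: 0.3 × 8.4, A = 2.52 in², y = 4.2 in, Ī = 14.8176 in⁴.
Top flange (beyond web): 3.7 × 0.5, A = 1.85 in², y = 8.15 in, Ī = 0.0385417 in⁴.
Bottom flange (beyond web): 3.7 × 0.5, A = 1.85 in², y = 0.25 in, Ī = 0.0385417 in⁴.
Centroid: ȳ = ΣA·y / ΣA = 4.2 in.
Transfer each piece to the centroidal x-axis using Ī + A·d² with d = y − 4.2:
  web: d = 0 in → contributes +14.8176 in⁴
  top flange (beyond web): d = 3.95 in → contributes +28.9032 in⁴
  bottom flange (beyond web): d = -3.95 in → contributes +28.9032 in⁴
Total I = 72.6239 in⁴.
For the y-axis: x̄ = 3.85 in.
Repeating about the centroidal y-axis gives I_y = 19.04 in⁴.
Polar second moment: J = I_x + I_y = 91.6639 in⁴.

J ≈ 91.66 in⁴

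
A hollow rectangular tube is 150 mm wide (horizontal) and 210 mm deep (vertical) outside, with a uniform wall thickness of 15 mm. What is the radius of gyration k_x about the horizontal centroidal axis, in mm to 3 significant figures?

Split into non-overlapping primitives; take the origin at the lower-left of the bounding box.
Outer rectangle: 150 × 210, A = 31 500 mm², y = 105 mm, Ī = 115 762 500 mm⁴.
Inner void (subtracted): 120 × 180, A = 21 600 mm², y = 105 mm, Ī = 58 320 000 mm⁴.
By symmetry the centroid is at mid-height, ȳ = 105 mm.
All pieces are centred on the horizontal centroidal axis, so I = ΣĪ (holes subtracted) = 57 442 500 mm⁴.
Radius of gyration: k = √(I/A) = √(57 442 500 / 9 900) = 76.173 mm.

k_x ≈ 76.2 mm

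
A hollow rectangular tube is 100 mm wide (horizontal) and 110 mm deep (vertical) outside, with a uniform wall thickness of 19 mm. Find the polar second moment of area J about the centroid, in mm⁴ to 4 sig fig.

Treat the section as a set of non-overlapping primitives; coordinates are from the bounding-box lower-left.
Outer rectangle: 100 × 110, A = 11 000 mm², y = 55 mm, Ī = 11 091 667 mm⁴.
Inner void (subtracted): 62 × 72, A = 4 464 mm², y = 55 mm, Ī = 1 928 448 mm⁴.
By symmetry the centroid is at mid-height, ȳ = 55 mm.
All pieces are centred on the centroidal x-axis, so I = ΣĪ (holes subtracted) = 9 163 219 mm⁴.
Repeating about the centroidal y-axis gives I_y = 7 736 699 mm⁴.
Polar second moment: J = I_x + I_y = 16 899 917 mm⁴.

J ≈ 1.690 × 10⁷ mm⁴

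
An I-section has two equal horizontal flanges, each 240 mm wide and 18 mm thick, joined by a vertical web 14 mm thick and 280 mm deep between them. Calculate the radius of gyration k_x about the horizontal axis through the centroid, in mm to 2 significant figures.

k_x ≈ 130 mm

Split into non-overlapping primitives; take the origin at the lower-left of the bounding box.
Bottom flange: 240 × 18, A = 4 320 mm², y = 9 mm, Ī = 116 640 mm⁴.
Web: 14 × 280, A = 3 920 mm², y = 158 mm, Ī = 25 610 667 mm⁴.
Top flange: 240 × 18, A = 4 320 mm², y = 307 mm, Ī = 116 640 mm⁴.
By symmetry the centroid is at mid-height, ȳ = 158 mm.
Transfer each piece to the horizontal axis through the centroid using Ī + A·d² with d = y − 158:
  bottom flange: d = -149 mm → contributes +96 024 960 mm⁴
  web: d = 0 mm → contributes +25 610 667 mm⁴
  top flange: d = 149 mm → contributes +96 024 960 mm⁴
Total I = 217 660 587 mm⁴.
Radius of gyration: k = √(I/A) = √(217 660 587 / 12 560) = 131.6 mm.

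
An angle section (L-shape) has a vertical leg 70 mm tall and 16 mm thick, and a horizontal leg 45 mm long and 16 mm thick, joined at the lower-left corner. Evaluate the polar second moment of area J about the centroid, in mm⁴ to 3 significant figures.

Treat the section as a set of non-overlapping primitives; coordinates are from the bounding-box lower-left.
Vertical leg: 16 × 70, A = 1 120 mm², y = 35 mm, Ī = 457 333 mm⁴.
Horizontal leg (remainder): 29 × 16, A = 464 mm², y = 8 mm, Ī = 9898.7 mm⁴.
Centroid: ȳ = ΣA·y / ΣA = 27.091 mm.
Transfer each piece to the centroidal x-axis using Ī + A·d² with d = y − 27.091:
  vertical leg: d = 7.9091 mm → contributes +527 393 mm⁴
  horizontal leg (remainder): d = -19.091 mm → contributes +179 009 mm⁴
Total I = 706 403 mm⁴.
For the y-axis: x̄ = 14.591 mm.
Repeating about the centroidal y-axis gives I_y = 222 503 mm⁴.
Polar second moment: J = I_x + I_y = 928 906 mm⁴.

J ≈ 9.29 × 10⁵ mm⁴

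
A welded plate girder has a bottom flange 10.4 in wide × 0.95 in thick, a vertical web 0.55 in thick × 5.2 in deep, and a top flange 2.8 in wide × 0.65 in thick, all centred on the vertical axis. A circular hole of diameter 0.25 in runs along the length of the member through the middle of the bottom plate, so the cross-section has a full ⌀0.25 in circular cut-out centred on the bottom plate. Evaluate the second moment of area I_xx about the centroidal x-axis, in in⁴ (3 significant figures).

Decompose the section into non-overlapping parts with the origin at the bottom-left of its bounding rectangle.
Bottom plate: 10.4 × 0.95, A = 9.88 in², y = 0.475 in, Ī = 0.74306 in⁴.
Web plate: 0.55 × 5.2, A = 2.86 in², y = 3.55 in, Ī = 6.4445 in⁴.
Top plate: 2.8 × 0.65, A = 1.82 in², y = 6.475 in, Ī = 0.064079 in⁴.
Hole (subtracted): ⌀0.25, A = 0.049087 in², y = 0.475 in, Ī = 0.00019175 in⁴.
Centroid: ȳ = ΣA·y / ΣA = 1.8336 in.
Transfer each piece to the centroidal x-axis using Ī + A·d² with d = y − 1.8336:
  bottom plate: d = -1.3586 in → contributes +18.979 in⁴
  web plate: d = 1.7164 in → contributes +14.87 in⁴
  top plate: d = 4.6414 in → contributes +39.272 in⁴
  hole: d = -1.3586 in → contributes −0.090797 in⁴
Total I = 73.03 in⁴.

I_xx ≈ 73.0 in⁴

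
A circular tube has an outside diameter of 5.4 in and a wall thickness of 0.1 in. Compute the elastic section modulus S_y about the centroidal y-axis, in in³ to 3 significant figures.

Break the section into simple shapes (no overlaps), measuring from the bottom-left corner of the bounding box.
Outer circle: ⌀5.4, A = 22.902 in², x = 2.7 in, Ī = 41.739 in⁴.
Bore (subtracted): ⌀5.2, A = 21.237 in², x = 2.7 in, Ī = 35.891 in⁴.
By symmetry the centroid is at mid-width, x̄ = 2.7 in.
All pieces are centred on the centroidal y-axis, so I = ΣĪ (holes subtracted) = 5.8485 in⁴.
Extreme fibre distance c = 2.7 in; S = I/c = 2.1661 in³.

S_y ≈ 2.17 in³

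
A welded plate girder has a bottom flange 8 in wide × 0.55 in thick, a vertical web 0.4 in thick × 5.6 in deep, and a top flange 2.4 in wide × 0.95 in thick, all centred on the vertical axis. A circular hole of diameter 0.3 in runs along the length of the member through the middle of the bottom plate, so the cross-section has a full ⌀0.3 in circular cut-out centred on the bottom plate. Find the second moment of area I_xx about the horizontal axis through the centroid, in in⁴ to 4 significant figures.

Treat the section as a set of non-overlapping primitives; coordinates are from the bounding-box lower-left.
Bottom plate: 8 × 0.55, A = 4.4 in², y = 0.275 in, Ī = 0.110917 in⁴.
Web plate: 0.4 × 5.6, A = 2.24 in², y = 3.35 in, Ī = 5.85387 in⁴.
Top plate: 2.4 × 0.95, A = 2.28 in², y = 6.625 in, Ī = 0.171475 in⁴.
Hole (subtracted): ⌀0.3, A = 0.0706858 in², y = 0.275 in, Ī = 0.000397608 in⁴.
Centroid: ȳ = ΣA·y / ΣA = 2.68942 in.
Transfer each piece to the horizontal axis through the centroid using Ī + A·d² with d = y − 2.68942:
  bottom plate: d = -2.41442 in → contributes +25.7605 in⁴
  web plate: d = 0.660576 in → contributes +6.83131 in⁴
  top plate: d = 3.93558 in → contributes +35.4858 in⁴
  hole: d = -2.41442 in → contributes −0.412457 in⁴
Total I = 67.6652 in⁴.

I_xx ≈ 67.67 in⁴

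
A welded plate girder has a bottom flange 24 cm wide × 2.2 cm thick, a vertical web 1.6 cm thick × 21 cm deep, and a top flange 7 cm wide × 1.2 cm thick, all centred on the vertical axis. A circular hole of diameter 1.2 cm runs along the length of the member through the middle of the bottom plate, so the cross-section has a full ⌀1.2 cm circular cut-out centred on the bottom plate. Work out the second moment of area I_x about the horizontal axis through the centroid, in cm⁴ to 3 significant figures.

Treat the section as a set of non-overlapping primitives; coordinates are from the bounding-box lower-left.
Bottom plate: 24 × 2.2, A = 52.8 cm², y = 1.1 cm, Ī = 21.296 cm⁴.
Web plate: 1.6 × 21, A = 33.6 cm², y = 12.7 cm, Ī = 1234.8 cm⁴.
Top plate: 7 × 1.2, A = 8.4 cm², y = 23.8 cm, Ī = 1.008 cm⁴.
Hole (subtracted): ⌀1.2, A = 1.131 cm², y = 1.1 cm, Ī = 0.10179 cm⁴.
Centroid: ȳ = ΣA·y / ΣA = 7.2967 cm.
Transfer each piece to the horizontal axis through the centroid using Ī + A·d² with d = y − 7.2967:
  bottom plate: d = -6.1967 cm → contributes +2048.8 cm⁴
  web plate: d = 5.4033 cm → contributes +2215.8 cm⁴
  top plate: d = 16.503 cm → contributes +2288.8 cm⁴
  hole: d = -6.1967 cm → contributes −43.53 cm⁴
Total I = 6509.8 cm⁴.

I_x ≈ 6510 cm⁴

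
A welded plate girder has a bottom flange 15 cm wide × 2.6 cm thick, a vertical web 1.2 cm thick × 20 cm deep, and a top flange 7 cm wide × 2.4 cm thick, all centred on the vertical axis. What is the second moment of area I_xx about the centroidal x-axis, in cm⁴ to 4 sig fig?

I_xx ≈ 7118 cm⁴

Treat the section as a set of non-overlapping primitives; coordinates are from the bounding-box lower-left.
Bottom plate: 15 × 2.6, A = 39 cm², y = 1.3 cm, Ī = 21.97 cm⁴.
Web plate: 1.2 × 20, A = 24 cm², y = 12.6 cm, Ī = 800 cm⁴.
Top plate: 7 × 2.4, A = 16.8 cm², y = 23.8 cm, Ī = 8.064 cm⁴.
Centroid: ȳ = ΣA·y / ΣA = 9.43534 cm.
Transfer each piece to the centroidal x-axis using Ī + A·d² with d = y − 9.43534:
  bottom plate: d = -8.13534 cm → contributes +2603.14 cm⁴
  web plate: d = 3.16466 cm → contributes +1040.36 cm⁴
  top plate: d = 14.3647 cm → contributes +3474.63 cm⁴
Total I = 7118.13 cm⁴.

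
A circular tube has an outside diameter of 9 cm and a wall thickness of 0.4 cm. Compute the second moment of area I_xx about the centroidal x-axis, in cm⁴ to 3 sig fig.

Decompose the section into non-overlapping parts with the origin at the bottom-left of its bounding rectangle.
Outer circle: ⌀9, A = 63.617 cm², y = 4.5 cm, Ī = 322.06 cm⁴.
Bore (subtracted): ⌀8.2, A = 52.81 cm², y = 4.5 cm, Ī = 221.93 cm⁴.
By symmetry the centroid is at mid-height, ȳ = 4.5 cm.
All pieces are centred on the centroidal x-axis, so I = ΣĪ (holes subtracted) = 100.13 cm⁴.

I_xx ≈ 100 cm⁴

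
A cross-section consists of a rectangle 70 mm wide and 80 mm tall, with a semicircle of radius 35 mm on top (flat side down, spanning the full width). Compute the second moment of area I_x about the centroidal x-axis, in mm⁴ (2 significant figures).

I_x ≈ 7.5 × 10⁶ mm⁴

Treat the section as a set of non-overlapping primitives; coordinates are from the bounding-box lower-left.
Rectangular body: 70 × 80, A = 5 600 mm², y = 40 mm, Ī = 2 986 667 mm⁴.
Semicircular cap: semicircle r = 35, A = 1 924 mm², y = 94.85 mm, Ī = 164 704 mm⁴.
Centroid: ȳ = ΣA·y / ΣA = 54.03 mm.
Transfer each piece to the centroidal x-axis using Ī + A·d² with d = y − 54.03:
  rectangular body: d = -14.03 mm → contributes +4 088 714 mm⁴
  semicircular cap: d = 40.83 mm → contributes +3 371 950 mm⁴
Total I = 7 460 664 mm⁴.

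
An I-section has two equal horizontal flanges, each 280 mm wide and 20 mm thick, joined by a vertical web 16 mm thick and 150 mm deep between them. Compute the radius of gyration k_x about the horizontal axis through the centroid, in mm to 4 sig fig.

k_x ≈ 79.43 mm

Split into non-overlapping primitives; take the origin at the lower-left of the bounding box.
Bottom flange: 280 × 20, A = 5 600 mm², y = 10 mm, Ī = 186 667 mm⁴.
Web: 16 × 150, A = 2 400 mm², y = 95 mm, Ī = 4 500 000 mm⁴.
Top flange: 280 × 20, A = 5 600 mm², y = 180 mm, Ī = 186 667 mm⁴.
By symmetry the centroid is at mid-height, ȳ = 95 mm.
Transfer each piece to the horizontal axis through the centroid using Ī + A·d² with d = y − 95:
  bottom flange: d = -85 mm → contributes +40 646 667 mm⁴
  web: d = 0 mm → contributes +4 500 000 mm⁴
  top flange: d = 85 mm → contributes +40 646 667 mm⁴
Total I = 85 793 333 mm⁴.
Radius of gyration: k = √(I/A) = √(85 793 333 / 13 600) = 79.425 mm.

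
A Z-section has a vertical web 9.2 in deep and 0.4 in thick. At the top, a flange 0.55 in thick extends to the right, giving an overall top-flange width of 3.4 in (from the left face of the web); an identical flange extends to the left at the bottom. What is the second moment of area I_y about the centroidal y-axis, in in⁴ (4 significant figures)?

Treat the section as a set of non-overlapping primitives; coordinates are from the bounding-box lower-left.
Web: 0.4 × 9.2, A = 3.68 in², x = 3.2 in, Ī = 0.0490667 in⁴.
Top flange (beyond web): 3 × 0.55, A = 1.65 in², x = 4.9 in, Ī = 1.2375 in⁴.
Bottom flange (beyond web): 3 × 0.55, A = 1.65 in², x = 1.5 in, Ī = 1.2375 in⁴.
Centroid: x̄ = ΣA·x / ΣA = 3.2 in.
Transfer each piece to the centroidal y-axis using Ī + A·d² with d = x − 3.2:
  web: d = 0 in → contributes +0.0490667 in⁴
  top flange (beyond web): d = 1.7 in → contributes +6.006 in⁴
  bottom flange (beyond web): d = -1.7 in → contributes +6.006 in⁴
Total I = 12.0611 in⁴.

I_y ≈ 12.06 in⁴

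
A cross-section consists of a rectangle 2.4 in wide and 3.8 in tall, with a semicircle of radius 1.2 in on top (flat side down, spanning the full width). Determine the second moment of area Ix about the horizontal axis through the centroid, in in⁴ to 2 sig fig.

Ix ≈ 22 in⁴

Treat the section as a set of non-overlapping primitives; coordinates are from the bounding-box lower-left.
Rectangular body: 2.4 × 3.8, A = 9.12 in², y = 1.9 in, Ī = 10.97 in⁴.
Semicircular cap: semicircle r = 1.2, A = 2.262 in², y = 4.309 in, Ī = 0.2276 in⁴.
Centroid: ȳ = ΣA·y / ΣA = 2.379 in.
Transfer each piece to the horizontal axis through the centroid using Ī + A·d² with d = y − 2.379:
  rectangular body: d = -0.4788 in → contributes +13.07 in⁴
  semicircular cap: d = 1.93 in → contributes +8.657 in⁴
Total I = 21.72 in⁴.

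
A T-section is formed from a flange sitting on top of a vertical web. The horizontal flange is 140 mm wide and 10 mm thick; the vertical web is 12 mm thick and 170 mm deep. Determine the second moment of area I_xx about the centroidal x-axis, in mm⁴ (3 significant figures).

I_xx ≈ 1.16 × 10⁷ mm⁴

Break the section into simple shapes (no overlaps), measuring from the bottom-left corner of the bounding box.
Flange: 140 × 10, A = 1 400 mm², y = 175 mm, Ī = 11 667 mm⁴.
Web: 12 × 170, A = 2 040 mm², y = 85 mm, Ī = 4 913 000 mm⁴.
Centroid: ȳ = ΣA·y / ΣA = 121.63 mm.
Transfer each piece to the centroidal x-axis using Ī + A·d² with d = y − 121.63:
  flange: d = 53.372 mm → contributes +3 999 679 mm⁴
  web: d = -36.628 mm → contributes +7 649 871 mm⁴
Total I = 11 649 550 mm⁴.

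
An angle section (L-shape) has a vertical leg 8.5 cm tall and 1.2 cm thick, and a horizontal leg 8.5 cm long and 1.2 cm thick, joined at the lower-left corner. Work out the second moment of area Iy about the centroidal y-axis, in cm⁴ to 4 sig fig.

Break the section into simple shapes (no overlaps), measuring from the bottom-left corner of the bounding box.
Vertical leg: 1.2 × 8.5, A = 10.2 cm², x = 0.6 cm, Ī = 1.224 cm⁴.
Horizontal leg (remainder): 7.3 × 1.2, A = 8.76 cm², x = 4.85 cm, Ī = 38.9017 cm⁴.
Centroid: x̄ = ΣA·x / ΣA = 2.56361 cm.
Transfer each piece to the centroidal y-axis using Ī + A·d² with d = x − 2.56361:
  vertical leg: d = -1.96361 cm → contributes +40.5527 cm⁴
  horizontal leg (remainder): d = 2.28639 cm → contributes +84.6954 cm⁴
Total I = 125.248 cm⁴.

Iy ≈ 125.2 cm⁴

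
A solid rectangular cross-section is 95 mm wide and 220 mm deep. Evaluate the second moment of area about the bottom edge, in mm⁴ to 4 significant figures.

I_base ≈ 3.372 × 10⁸ mm⁴

The section: 95 × 220, A = 20 900 mm², y = 110 mm, Ī = 84 296 667 mm⁴.
Transfer it to the bottom edge using Ī + A·d² with d = y − 0:
  the section: d = 110 mm → contributes +337 186 667 mm⁴
Total I = 337 186 667 mm⁴.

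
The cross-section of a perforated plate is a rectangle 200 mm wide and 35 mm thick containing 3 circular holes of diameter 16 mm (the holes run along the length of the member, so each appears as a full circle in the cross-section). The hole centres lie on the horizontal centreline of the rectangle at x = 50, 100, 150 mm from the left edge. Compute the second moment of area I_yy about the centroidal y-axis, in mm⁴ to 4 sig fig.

Split into non-overlapping primitives; take the origin at the lower-left of the bounding box.
Plate: 200 × 35, A = 7 000 mm², x = 100 mm, Ī = 23 333 333 mm⁴.
Hole 1 (subtracted): ⌀16, A = 201.062 mm², x = 50 mm, Ī = 3216.99 mm⁴.
Hole 2 (subtracted): ⌀16, A = 201.062 mm², x = 100 mm, Ī = 3216.99 mm⁴.
Hole 3 (subtracted): ⌀16, A = 201.062 mm², x = 150 mm, Ī = 3216.99 mm⁴.
By symmetry the centroid is at mid-width, x̄ = 100 mm.
Transfer each piece to the centroidal y-axis using Ī + A·d² with d = x − 100:
  plate: d = 0 mm → contributes +23 333 333 mm⁴
  hole 1: d = -50 mm → contributes −505 872 mm⁴
  hole 2: d = 0 mm → contributes −3216.99 mm⁴
  hole 3: d = 50 mm → contributes −505 872 mm⁴
Total I = 22 318 373 mm⁴.

I_yy ≈ 2.232 × 10⁷ mm⁴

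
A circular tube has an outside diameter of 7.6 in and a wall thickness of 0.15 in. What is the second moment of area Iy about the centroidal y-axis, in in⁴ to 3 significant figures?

Treat the section as a set of non-overlapping primitives; coordinates are from the bounding-box lower-left.
Outer circle: ⌀7.6, A = 45.365 in², x = 3.8 in, Ī = 163.77 in⁴.
Bore (subtracted): ⌀7.3, A = 41.854 in², x = 3.8 in, Ī = 139.4 in⁴.
By symmetry the centroid is at mid-width, x̄ = 3.8 in.
All pieces are centred on the centroidal y-axis, so I = ΣĪ (holes subtracted) = 24.367 in⁴.

Iy ≈ 24.4 in⁴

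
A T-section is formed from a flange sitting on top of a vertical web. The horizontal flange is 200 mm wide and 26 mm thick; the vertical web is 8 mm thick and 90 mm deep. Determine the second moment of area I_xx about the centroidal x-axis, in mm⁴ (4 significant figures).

Decompose the section into non-overlapping parts with the origin at the bottom-left of its bounding rectangle.
Flange: 200 × 26, A = 5 200 mm², y = 103 mm, Ī = 292 933 mm⁴.
Web: 8 × 90, A = 720 mm², y = 45 mm, Ī = 486 000 mm⁴.
Centroid: ȳ = ΣA·y / ΣA = 95.9459 mm.
Transfer each piece to the centroidal x-axis using Ī + A·d² with d = y − 95.9459:
  flange: d = 7.05405 mm → contributes +551 684 mm⁴
  web: d = -50.9459 mm → contributes +2 354 752 mm⁴
Total I = 2 906 436 mm⁴.

I_xx ≈ 2.906 × 10⁶ mm⁴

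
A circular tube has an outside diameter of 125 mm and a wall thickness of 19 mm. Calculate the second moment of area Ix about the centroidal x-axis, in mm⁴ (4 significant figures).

Ix ≈ 9.172 × 10⁶ mm⁴

Break the section into simple shapes (no overlaps), measuring from the bottom-left corner of the bounding box.
Outer circle: ⌀125, A = 12271.8 mm², y = 62.5 mm, Ī = 11 984 225 mm⁴.
Bore (subtracted): ⌀87, A = 5944.68 mm², y = 62.5 mm, Ī = 2 812 205 mm⁴.
By symmetry the centroid is at mid-height, ȳ = 62.5 mm.
All pieces are centred on the centroidal x-axis, so I = ΣĪ (holes subtracted) = 9 172 020 mm⁴.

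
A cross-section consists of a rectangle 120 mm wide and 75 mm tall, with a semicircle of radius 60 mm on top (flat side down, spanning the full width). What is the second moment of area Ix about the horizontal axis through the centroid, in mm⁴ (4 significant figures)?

Split into non-overlapping primitives; take the origin at the lower-left of the bounding box.
Rectangular body: 120 × 75, A = 9 000 mm², y = 37.5 mm, Ī = 4 218 750 mm⁴.
Semicircular cap: semicircle r = 60, A = 5654.87 mm², y = 100.465 mm, Ī = 1 422 450 mm⁴.
Centroid: ȳ = ΣA·y / ΣA = 61.7962 mm.
Transfer each piece to the horizontal axis through the centroid using Ī + A·d² with d = y − 61.7962:
  rectangular body: d = -24.2962 mm → contributes +9 531 496 mm⁴
  semicircular cap: d = 38.6686 mm → contributes +9 877 948 mm⁴
Total I = 19 409 444 mm⁴.

Ix ≈ 1.941 × 10⁷ mm⁴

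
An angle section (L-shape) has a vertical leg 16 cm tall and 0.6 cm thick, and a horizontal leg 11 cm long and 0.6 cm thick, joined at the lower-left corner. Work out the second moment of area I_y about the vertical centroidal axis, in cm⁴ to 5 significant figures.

I_y ≈ 170.93 cm⁴

Treat the section as a set of non-overlapping primitives; coordinates are from the bounding-box lower-left.
Vertical leg: 0.6 × 16, A = 9.6 cm², x = 0.3 cm, Ī = 0.288 cm⁴.
Horizontal leg (remainder): 10.4 × 0.6, A = 6.24 cm², x = 5.8 cm, Ī = 56.2432 cm⁴.
Centroid: x̄ = ΣA·x / ΣA = 2.466667 cm.
Transfer each piece to the vertical centroidal axis using Ī + A·d² with d = x − 2.466667:
  vertical leg: d = -2.166667 cm → contributes +45.35467 cm⁴
  horizontal leg (remainder): d = 3.333333 cm → contributes +125.5765 cm⁴
Total I = 170.9312 cm⁴.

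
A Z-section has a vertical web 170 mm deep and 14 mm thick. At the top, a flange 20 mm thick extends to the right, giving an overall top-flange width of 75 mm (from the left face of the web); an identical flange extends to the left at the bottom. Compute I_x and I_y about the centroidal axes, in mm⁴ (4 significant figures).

I_x ≈ 1.954 × 10⁷ mm⁴, I_y ≈ 4.227 × 10⁶ mm⁴

Decompose the section into non-overlapping parts with the origin at the bottom-left of its bounding rectangle.
Web: 14 × 170, A = 2 380 mm², y = 85 mm, Ī = 5 731 833 mm⁴.
Top flange (beyond web): 61 × 20, A = 1 220 mm², y = 160 mm, Ī = 40666.7 mm⁴.
Bottom flange (beyond web): 61 × 20, A = 1 220 mm², y = 10 mm, Ī = 40666.7 mm⁴.
Centroid: ȳ = ΣA·y / ΣA = 85 mm.
Transfer each piece to the centroidal x-axis using Ī + A·d² with d = y − 85:
  web: d = 0 mm → contributes +5 731 833 mm⁴
  top flange (beyond web): d = 75 mm → contributes +6 903 167 mm⁴
  bottom flange (beyond web): d = -75 mm → contributes +6 903 167 mm⁴
Total I = 19 538 167 mm⁴.
For the y-axis: x̄ = 68 mm.
Repeating about the centroidal y-axis gives I_y = 4 226 727 mm⁴.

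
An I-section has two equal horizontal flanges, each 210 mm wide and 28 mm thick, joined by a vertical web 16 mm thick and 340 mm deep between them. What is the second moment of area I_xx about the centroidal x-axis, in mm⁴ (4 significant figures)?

Split into non-overlapping primitives; take the origin at the lower-left of the bounding box.
Bottom flange: 210 × 28, A = 5 880 mm², y = 14 mm, Ī = 384 160 mm⁴.
Web: 16 × 340, A = 5 440 mm², y = 198 mm, Ī = 52 405 333 mm⁴.
Top flange: 210 × 28, A = 5 880 mm², y = 382 mm, Ī = 384 160 mm⁴.
By symmetry the centroid is at mid-height, ȳ = 198 mm.
Transfer each piece to the centroidal x-axis using Ī + A·d² with d = y − 198:
  bottom flange: d = -184 mm → contributes +199 457 440 mm⁴
  web: d = 0 mm → contributes +52 405 333 mm⁴
  top flange: d = 184 mm → contributes +199 457 440 mm⁴
Total I = 451 320 213 mm⁴.

I_xx ≈ 4.513 × 10⁸ mm⁴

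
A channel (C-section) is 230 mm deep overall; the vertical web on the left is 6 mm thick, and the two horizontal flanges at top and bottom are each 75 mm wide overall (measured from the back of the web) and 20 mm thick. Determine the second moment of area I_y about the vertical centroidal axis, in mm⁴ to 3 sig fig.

Split into non-overlapping primitives; take the origin at the lower-left of the bounding box.
Web: 6 × 230, A = 1 380 mm², x = 3 mm, Ī = 4 140 mm⁴.
Top flange (beyond web): 69 × 20, A = 1 380 mm², x = 40.5 mm, Ī = 547 515 mm⁴.
Bottom flange (beyond web): 69 × 20, A = 1 380 mm², x = 40.5 mm, Ī = 547 515 mm⁴.
Centroid: x̄ = ΣA·x / ΣA = 28 mm.
Transfer each piece to the vertical centroidal axis using Ī + A·d² with d = x − 28:
  web: d = -25 mm → contributes +866 640 mm⁴
  top flange (beyond web): d = 12.5 mm → contributes +763 140 mm⁴
  bottom flange (beyond web): d = 12.5 mm → contributes +763 140 mm⁴
Total I = 2 392 920 mm⁴.

I_y ≈ 2.39 × 10⁶ mm⁴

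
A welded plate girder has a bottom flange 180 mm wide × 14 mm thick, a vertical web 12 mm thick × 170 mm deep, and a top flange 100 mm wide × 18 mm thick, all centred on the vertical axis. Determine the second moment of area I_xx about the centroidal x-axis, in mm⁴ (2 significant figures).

Treat the section as a set of non-overlapping primitives; coordinates are from the bounding-box lower-left.
Bottom plate: 180 × 14, A = 2 520 mm², y = 7 mm, Ī = 41 160 mm⁴.
Web plate: 12 × 170, A = 2 040 mm², y = 99 mm, Ī = 4 913 000 mm⁴.
Top plate: 100 × 18, A = 1 800 mm², y = 193 mm, Ī = 48 600 mm⁴.
Centroid: ȳ = ΣA·y / ΣA = 89.15 mm.
Transfer each piece to the centroidal x-axis using Ī + A·d² with d = y − 89.15:
  bottom plate: d = -82.15 mm → contributes +17 048 079 mm⁴
  web plate: d = 9.849 mm → contributes +5 110 888 mm⁴
  top plate: d = 103.8 mm → contributes +19 460 928 mm⁴
Total I = 41 619 895 mm⁴.

I_xx ≈ 4.2 × 10⁷ mm⁴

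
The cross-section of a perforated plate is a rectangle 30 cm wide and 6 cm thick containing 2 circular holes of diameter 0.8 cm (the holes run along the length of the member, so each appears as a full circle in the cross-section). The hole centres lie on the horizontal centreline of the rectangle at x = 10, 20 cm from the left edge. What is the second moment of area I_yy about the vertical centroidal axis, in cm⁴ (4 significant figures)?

I_yy ≈ 1.347 × 10⁴ cm⁴

Break the section into simple shapes (no overlaps), measuring from the bottom-left corner of the bounding box.
Plate: 30 × 6, A = 180 cm², x = 15 cm, Ī = 13 500 cm⁴.
Hole 1 (subtracted): ⌀0.8, A = 0.502655 cm², x = 10 cm, Ī = 0.0201062 cm⁴.
Hole 2 (subtracted): ⌀0.8, A = 0.502655 cm², x = 20 cm, Ī = 0.0201062 cm⁴.
By symmetry the centroid is at mid-width, x̄ = 15 cm.
Transfer each piece to the vertical centroidal axis using Ī + A·d² with d = x − 15:
  plate: d = 0 cm → contributes +13 500 cm⁴
  hole 1: d = -5 cm → contributes −12.5865 cm⁴
  hole 2: d = 5 cm → contributes −12.5865 cm⁴
Total I = 13474.8 cm⁴.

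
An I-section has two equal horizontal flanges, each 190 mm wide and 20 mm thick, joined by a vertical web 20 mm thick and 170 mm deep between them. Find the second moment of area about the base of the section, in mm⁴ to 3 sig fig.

Split into non-overlapping primitives; take the origin at the lower-left of the bounding box.
Bottom flange: 190 × 20, A = 3 800 mm², y = 10 mm, Ī = 126 667 mm⁴.
Web: 20 × 170, A = 3 400 mm², y = 105 mm, Ī = 8 188 333 mm⁴.
Top flange: 190 × 20, A = 3 800 mm², y = 200 mm, Ī = 126 667 mm⁴.
Transfer each piece to a horizontal axis along the bottom face using Ī + A·d² with d = y − 0:
  bottom flange: d = 10 mm → contributes +506 667 mm⁴
  web: d = 105 mm → contributes +45 673 333 mm⁴
  top flange: d = 200 mm → contributes +152 126 667 mm⁴
Total I = 198 306 667 mm⁴.

I_base ≈ 1.98 × 10⁸ mm⁴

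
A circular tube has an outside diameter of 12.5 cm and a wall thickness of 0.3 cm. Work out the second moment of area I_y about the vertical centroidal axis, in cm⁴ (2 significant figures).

I_y ≈ 210 cm⁴

Break the section into simple shapes (no overlaps), measuring from the bottom-left corner of the bounding box.
Outer circle: ⌀12.5, A = 122.7 cm², x = 6.25 cm, Ī = 1 198 cm⁴.
Bore (subtracted): ⌀11.9, A = 111.2 cm², x = 6.25 cm, Ī = 984.4 cm⁴.
By symmetry the centroid is at mid-width, x̄ = 6.25 cm.
All pieces are centred on the vertical centroidal axis, so I = ΣĪ (holes subtracted) = 214.1 cm⁴.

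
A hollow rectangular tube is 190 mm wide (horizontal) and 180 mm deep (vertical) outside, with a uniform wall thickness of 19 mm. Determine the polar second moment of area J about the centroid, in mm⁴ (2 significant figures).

J ≈ 1.2 × 10⁸ mm⁴

Break the section into simple shapes (no overlaps), measuring from the bottom-left corner of the bounding box.
Outer rectangle: 190 × 180, A = 34 200 mm², y = 90 mm, Ī = 92 340 000 mm⁴.
Inner void (subtracted): 152 × 142, A = 21 584 mm², y = 90 mm, Ī = 36 268 315 mm⁴.
By symmetry the centroid is at mid-height, ȳ = 90 mm.
All pieces are centred on the centroidal x-axis, so I = ΣĪ (holes subtracted) = 56 071 685 mm⁴.
Repeating about the centroidal y-axis gives I_y = 61 328 605 mm⁴.
Polar second moment: J = I_x + I_y = 117 400 291 mm⁴.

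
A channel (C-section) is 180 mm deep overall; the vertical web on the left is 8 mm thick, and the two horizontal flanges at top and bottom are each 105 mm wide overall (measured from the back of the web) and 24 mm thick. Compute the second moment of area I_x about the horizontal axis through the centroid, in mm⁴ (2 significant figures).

I_x ≈ 3.2 × 10⁷ mm⁴

Treat the section as a set of non-overlapping primitives; coordinates are from the bounding-box lower-left.
Web: 8 × 180, A = 1 440 mm², y = 90 mm, Ī = 3 888 000 mm⁴.
Top flange (beyond web): 97 × 24, A = 2 328 mm², y = 168 mm, Ī = 111 744 mm⁴.
Bottom flange (beyond web): 97 × 24, A = 2 328 mm², y = 12 mm, Ī = 111 744 mm⁴.
By symmetry the centroid is at mid-height, ȳ = 90 mm.
Transfer each piece to the horizontal axis through the centroid using Ī + A·d² with d = y − 90:
  web: d = 0 mm → contributes +3 888 000 mm⁴
  top flange (beyond web): d = 78 mm → contributes +14 275 296 mm⁴
  bottom flange (beyond web): d = -78 mm → contributes +14 275 296 mm⁴
Total I = 32 438 592 mm⁴.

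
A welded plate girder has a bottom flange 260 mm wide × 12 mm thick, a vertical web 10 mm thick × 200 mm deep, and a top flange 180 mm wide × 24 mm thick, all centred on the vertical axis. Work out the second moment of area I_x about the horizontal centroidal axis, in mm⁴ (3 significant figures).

I_x ≈ 9.37 × 10⁷ mm⁴

Break the section into simple shapes (no overlaps), measuring from the bottom-left corner of the bounding box.
Bottom plate: 260 × 12, A = 3 120 mm², y = 6 mm, Ī = 37 440 mm⁴.
Web plate: 10 × 200, A = 2 000 mm², y = 112 mm, Ī = 6 666 667 mm⁴.
Top plate: 180 × 24, A = 4 320 mm², y = 224 mm, Ī = 207 360 mm⁴.
Centroid: ȳ = ΣA·y / ΣA = 128.22 mm.
Transfer each piece to the horizontal centroidal axis using Ī + A·d² with d = y − 128.22:
  bottom plate: d = -122.22 mm → contributes +46 643 411 mm⁴
  web plate: d = -16.22 mm → contributes +7 192 865 mm⁴
  top plate: d = 95.78 mm → contributes +39 837 932 mm⁴
Total I = 93 674 208 mm⁴.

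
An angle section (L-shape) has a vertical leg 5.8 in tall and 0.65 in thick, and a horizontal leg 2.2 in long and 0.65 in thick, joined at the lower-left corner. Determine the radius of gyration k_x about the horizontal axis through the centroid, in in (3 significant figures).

Decompose the section into non-overlapping parts with the origin at the bottom-left of its bounding rectangle.
Vertical leg: 0.65 × 5.8, A = 3.77 in², y = 2.9 in, Ī = 10.569 in⁴.
Horizontal leg (remainder): 1.55 × 0.65, A = 1.0075 in², y = 0.325 in, Ī = 0.035472 in⁴.
Centroid: ȳ = ΣA·y / ΣA = 2.357 in.
Transfer each piece to the horizontal axis through the centroid using Ī + A·d² with d = y − 2.357:
  vertical leg: d = 0.54303 in → contributes +11.68 in⁴
  horizontal leg (remainder): d = -2.032 in → contributes +4.1954 in⁴
Total I = 15.876 in⁴.
Radius of gyration: k = √(I/A) = √(15.876 / 4.7775) = 1.8229 in.

k_x ≈ 1.82 in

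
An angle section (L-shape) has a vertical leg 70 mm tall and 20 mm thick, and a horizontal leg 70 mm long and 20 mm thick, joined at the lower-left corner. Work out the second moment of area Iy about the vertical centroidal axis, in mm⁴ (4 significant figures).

Split into non-overlapping primitives; take the origin at the lower-left of the bounding box.
Vertical leg: 20 × 70, A = 1 400 mm², x = 10 mm, Ī = 46666.7 mm⁴.
Horizontal leg (remainder): 50 × 20, A = 1 000 mm², x = 45 mm, Ī = 208 333 mm⁴.
Centroid: x̄ = ΣA·x / ΣA = 24.5833 mm.
Transfer each piece to the vertical centroidal axis using Ī + A·d² with d = x − 24.5833:
  vertical leg: d = -14.5833 mm → contributes +344 410 mm⁴
  horizontal leg (remainder): d = 20.4167 mm → contributes +625 174 mm⁴
Total I = 969 583 mm⁴.

Iy ≈ 9.696 × 10⁵ mm⁴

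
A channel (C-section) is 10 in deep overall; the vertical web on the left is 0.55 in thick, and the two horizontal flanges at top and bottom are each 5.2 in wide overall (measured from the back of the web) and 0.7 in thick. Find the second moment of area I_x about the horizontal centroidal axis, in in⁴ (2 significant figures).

I_x ≈ 190 in⁴

Decompose the section into non-overlapping parts with the origin at the bottom-left of its bounding rectangle.
Web: 0.55 × 10, A = 5.5 in², y = 5 in, Ī = 45.83 in⁴.
Top flange (beyond web): 4.65 × 0.7, A = 3.255 in², y = 9.65 in, Ī = 0.1329 in⁴.
Bottom flange (beyond web): 4.65 × 0.7, A = 3.255 in², y = 0.35 in, Ī = 0.1329 in⁴.
By symmetry the centroid is at mid-height, ȳ = 5 in.
Transfer each piece to the horizontal centroidal axis using Ī + A·d² with d = y − 5:
  web: d = 0 in → contributes +45.83 in⁴
  top flange (beyond web): d = 4.65 in → contributes +70.51 in⁴
  bottom flange (beyond web): d = -4.65 in → contributes +70.51 in⁴
Total I = 186.9 in⁴.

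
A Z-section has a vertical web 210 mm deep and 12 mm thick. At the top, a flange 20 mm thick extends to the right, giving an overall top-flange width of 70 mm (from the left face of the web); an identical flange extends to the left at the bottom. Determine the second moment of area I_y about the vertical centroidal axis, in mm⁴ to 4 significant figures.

I_y ≈ 3.523 × 10⁶ mm⁴

Split into non-overlapping primitives; take the origin at the lower-left of the bounding box.
Web: 12 × 210, A = 2 520 mm², x = 64 mm, Ī = 30 240 mm⁴.
Top flange (beyond web): 58 × 20, A = 1 160 mm², x = 99 mm, Ī = 325 187 mm⁴.
Bottom flange (beyond web): 58 × 20, A = 1 160 mm², x = 29 mm, Ī = 325 187 mm⁴.
Centroid: x̄ = ΣA·x / ΣA = 64 mm.
Transfer each piece to the vertical centroidal axis using Ī + A·d² with d = x − 64:
  web: d = 0 mm → contributes +30 240 mm⁴
  top flange (beyond web): d = 35 mm → contributes +1 746 187 mm⁴
  bottom flange (beyond web): d = -35 mm → contributes +1 746 187 mm⁴
Total I = 3 522 613 mm⁴.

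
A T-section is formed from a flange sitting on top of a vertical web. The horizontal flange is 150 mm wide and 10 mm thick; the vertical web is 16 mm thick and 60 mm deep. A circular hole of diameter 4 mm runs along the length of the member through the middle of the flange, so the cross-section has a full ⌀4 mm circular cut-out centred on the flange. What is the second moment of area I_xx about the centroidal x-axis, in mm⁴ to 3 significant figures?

Split into non-overlapping primitives; take the origin at the lower-left of the bounding box.
Flange: 150 × 10, A = 1 500 mm², y = 65 mm, Ī = 12 500 mm⁴.
Web: 16 × 60, A = 960 mm², y = 30 mm, Ī = 288 000 mm⁴.
Hole (subtracted): ⌀4, A = 12.566 mm², y = 65 mm, Ī = 12.566 mm⁴.
Centroid: ȳ = ΣA·y / ΣA = 51.271 mm.
Transfer each piece to the centroidal x-axis using Ī + A·d² with d = y − 51.271:
  flange: d = 13.729 mm → contributes +295 214 mm⁴
  web: d = -21.271 mm → contributes +722 371 mm⁴
  hole: d = 13.729 mm → contributes −2 381 mm⁴
Total I = 1 015 204 mm⁴.

I_xx ≈ 1.02 × 10⁶ mm⁴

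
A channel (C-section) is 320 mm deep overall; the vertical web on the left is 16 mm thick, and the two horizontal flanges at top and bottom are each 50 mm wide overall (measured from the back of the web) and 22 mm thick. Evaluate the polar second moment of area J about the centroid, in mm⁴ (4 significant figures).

J ≈ 7.794 × 10⁷ mm⁴

Split into non-overlapping primitives; take the origin at the lower-left of the bounding box.
Web: 16 × 320, A = 5 120 mm², y = 160 mm, Ī = 43 690 667 mm⁴.
Top flange (beyond web): 34 × 22, A = 748 mm², y = 309 mm, Ī = 30169.3 mm⁴.
Bottom flange (beyond web): 34 × 22, A = 748 mm², y = 11 mm, Ī = 30169.3 mm⁴.
By symmetry the centroid is at mid-height, ȳ = 160 mm.
Transfer each piece to the centroidal x-axis using Ī + A·d² with d = y − 160:
  web: d = 0 mm → contributes +43 690 667 mm⁴
  top flange (beyond web): d = 149 mm → contributes +16 636 517 mm⁴
  bottom flange (beyond web): d = -149 mm → contributes +16 636 517 mm⁴
Total I = 76 963 701 mm⁴.
For the y-axis: x̄ = 13.653 mm.
Repeating about the centroidal y-axis gives I_y = 976 921 mm⁴.
Polar second moment: J = I_x + I_y = 77 940 622 mm⁴.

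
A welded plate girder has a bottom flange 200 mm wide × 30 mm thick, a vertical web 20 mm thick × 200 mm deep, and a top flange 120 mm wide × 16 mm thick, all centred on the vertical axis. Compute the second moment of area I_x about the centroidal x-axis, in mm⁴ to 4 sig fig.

I_x ≈ 9.603 × 10⁷ mm⁴

Decompose the section into non-overlapping parts with the origin at the bottom-left of its bounding rectangle.
Bottom plate: 200 × 30, A = 6 000 mm², y = 15 mm, Ī = 450 000 mm⁴.
Web plate: 20 × 200, A = 4 000 mm², y = 130 mm, Ī = 13 333 333 mm⁴.
Top plate: 120 × 16, A = 1 920 mm², y = 238 mm, Ī = 40 960 mm⁴.
Centroid: ȳ = ΣA·y / ΣA = 89.5101 mm.
Transfer each piece to the centroidal x-axis using Ī + A·d² with d = y − 89.5101:
  bottom plate: d = -74.5101 mm → contributes +33 760 501 mm⁴
  web plate: d = 40.4899 mm → contributes +19 891 072 mm⁴
  top plate: d = 148.49 mm → contributes +42 375 540 mm⁴
Total I = 96 027 112 mm⁴.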